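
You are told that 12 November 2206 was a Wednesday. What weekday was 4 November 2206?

Count forward from the earlier date (November 4, 2206) to the later (November 12, 2206):
Within November 2206: 12 − 4 = 8 days.
8 mod 7 = 1, so 1 day before Wednesday is Tuesday.

Tuesday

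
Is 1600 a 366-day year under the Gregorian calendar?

Yes

1600 is a leap year (divisible by 400).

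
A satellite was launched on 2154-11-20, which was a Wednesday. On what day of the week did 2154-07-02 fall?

Count forward from the earlier date (July 2, 2154) to the later (November 20, 2154):
July 2154: 31 − 2 = 29 days remain.
Then August (31), September (30), October (31): 31 + 30 + 31 = 92 days.
November 1–20, 2154: 20 days.
Total: 29 + 92 + 20 = 141 days.
141 mod 7 = 1, so 1 day before Wednesday is Tuesday.

Tuesday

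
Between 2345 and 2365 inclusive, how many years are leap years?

Years divisible by 4 in [2345, 2365]: 2348, 2352, 2356, 2360, 2364.
No century exceptions apply. Count: 5.

5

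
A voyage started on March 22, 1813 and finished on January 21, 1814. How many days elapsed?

305

Day-of-year of March 22, 1813: 81.
Day-of-year of January 21, 1814: 21.
1813 has 365 days, so 365 − 81 = 284 days remain in 1813.
Total: 284 + 21 = 305 days.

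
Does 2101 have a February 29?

No

2101 is not a leap year.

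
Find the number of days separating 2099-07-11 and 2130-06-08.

Day-of-year of July 11, 2099: 192.
Day-of-year of June 8, 2130: 159.
2099 has 365 days, so 365 − 192 = 173 days remain in 2099.
Full years 2100–2129: 23 common + 7 leap = 23×365 + 7×366 = 10957 days.
Total: 173 + 10957 + 159 = 11289 days.

11289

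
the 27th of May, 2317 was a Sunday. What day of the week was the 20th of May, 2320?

Day-of-year of May 27, 2317: 147.
Day-of-year of May 20, 2320: 141.
2317 has 365 days, so 365 − 147 = 218 days remain in 2317.
Full years: 2318: 365; 2319: 365. Sum = 730.
Total: 218 + 730 + 141 = 1089 days.
1089 mod 7 = 4, so 4 days after Sunday is Thursday.

Thursday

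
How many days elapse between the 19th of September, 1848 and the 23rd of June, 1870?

7947

Day-of-year of September 19, 1848: 263.
Day-of-year of June 23, 1870: 174.
1848 has 366 days, so 366 − 263 = 103 days remain in 1848.
Full years 1849–1869: 16 common + 5 leap = 16×365 + 5×366 = 7670 days.
Total: 103 + 7670 + 174 = 7947 days.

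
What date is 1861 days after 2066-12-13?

2072-01-17

Count 1861 days after December 13, 2066:
Day-of-year of December 13, 2066: 347.
Day-of-year of January 17, 2072: 17.
2066 has 365 days, so 365 − 347 = 18 days remain in 2066.
Full years: 2067: 365; 2068: 366; 2069: 365; 2070: 365; 2071: 365. Sum = 1826.
Total: 18 + 1826 + 17 = 1861 days.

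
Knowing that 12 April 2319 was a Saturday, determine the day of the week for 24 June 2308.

Count forward from the earlier date (June 24, 2308) to the later (April 12, 2319):
Day-of-year of June 24, 2308: 176.
Day-of-year of April 12, 2319: 102.
2308 has 366 days, so 366 − 176 = 190 days remain in 2308.
Full years 2309–2318: 8 common + 2 leap = 8×365 + 2×366 = 3652 days.
Total: 190 + 3652 + 102 = 3944 days.
3944 mod 7 = 3, so 3 days before Saturday is Wednesday.

Wednesday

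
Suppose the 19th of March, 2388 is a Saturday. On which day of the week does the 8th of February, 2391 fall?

Friday

March 19, 2388 → March 19, 2389: 365 days.
March 19, 2389 → March 19, 2390: 365 days.
March 2390: 31 − 19 = 12 days remain.
Then 10 full months totalling 306 days.
February 1–8, 2391: 8 days (2391 is not a leap year).
Residual: 326 days.
Total: 1056 days.
1056 mod 7 = 6, so 6 days after Saturday is Friday.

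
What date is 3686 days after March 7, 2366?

April 9, 2376

Count 3686 days after March 7, 2366:
Day-of-year of March 7, 2366: 66.
Day-of-year of April 9, 2376: 100.
2366 has 365 days, so 365 − 66 = 299 days remain in 2366.
Full years 2367–2375: 7 common + 2 leap = 7×365 + 2×366 = 3287 days.
Total: 299 + 3287 + 100 = 3686 days.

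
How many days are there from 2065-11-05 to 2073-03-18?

2690

Day-of-year of November 5, 2065: 309.
Day-of-year of March 18, 2073: 77.
2065 has 365 days, so 365 − 309 = 56 days remain in 2065.
Full years 2066–2072: 5 common + 2 leap = 5×365 + 2×366 = 2557 days.
Total: 56 + 2557 + 77 = 2690 days.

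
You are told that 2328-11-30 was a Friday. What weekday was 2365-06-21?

From November 30, 2328 to November 30, 2364: 36 years, of which 9 contain a Feb 29 — 27×365 + 9×366 = 13149 days.
November 2364: 30 − 30 = 0 days remain.
Then December (31), January (31), February 2365 (28), March (31), April (30), May (31): 31 + 31 + 28 + 31 + 30 + 31 = 182 days.
June 1–21, 2365: 21 days.
Residual: 203 days.
Total: 13352 days.
13352 mod 7 = 3, so 3 days after Friday is Monday.

Monday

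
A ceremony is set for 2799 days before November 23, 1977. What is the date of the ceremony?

March 26, 1970

Count 2799 days before November 23, 1977:
Day-of-year of March 26, 1970: 85.
Day-of-year of November 23, 1977: 327.
1970 has 365 days, so 365 − 85 = 280 days remain in 1970.
Full years: 1971: 365; 1972: 366; 1973: 365; 1974: 365; 1975: 365; 1976: 366. Sum = 2192.
Total: 280 + 2192 + 327 = 2799 days.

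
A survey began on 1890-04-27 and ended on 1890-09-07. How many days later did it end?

133

April 1890: 30 − 27 = 3 days remain.
Then May (31), June (30), July (31), August (31): 31 + 30 + 31 + 31 = 123 days.
September 1–7, 1890: 7 days.
Total: 3 + 123 + 7 = 133 days.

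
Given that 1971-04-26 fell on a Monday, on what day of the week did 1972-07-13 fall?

Thursday

April 26, 1971 → April 26, 1972: 366 days (1972 is a leap year).
April 1972: 30 − 26 = 4 days remain.
Then May (31), June (30): 31 + 30 = 61 days.
July 1–13, 1972: 13 days.
Residual: 78 days.
Total: 444 days.
444 mod 7 = 3, so 3 days after Monday is Thursday.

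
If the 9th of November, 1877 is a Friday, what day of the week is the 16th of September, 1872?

Monday

Count forward from the earlier date (September 16, 1872) to the later (November 9, 1877):
September 16, 1872 → September 16, 1873: 365 days.
September 16, 1873 → September 16, 1874: 365 days.
September 16, 1874 → September 16, 1875: 365 days.
September 16, 1875 → September 16, 1876: 366 days (1876 is a leap year).
September 16, 1876 → September 16, 1877: 365 days.
September 1877: 30 − 16 = 14 days remain.
Then October (31): 31 days.
November 1–9, 1877: 9 days.
Residual: 54 days.
Total: 1880 days.
1880 mod 7 = 4, so 4 days before Friday is Monday.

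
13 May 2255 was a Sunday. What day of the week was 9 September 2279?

Day-of-year of May 13, 2255: 133.
Day-of-year of September 9, 2279: 252.
2255 has 365 days, so 365 − 133 = 232 days remain in 2255.
Full years 2256–2278: 17 common + 6 leap = 17×365 + 6×366 = 8401 days.
Total: 232 + 8401 + 252 = 8885 days.
8885 mod 7 = 2, so 2 days after Sunday is Tuesday.

Tuesday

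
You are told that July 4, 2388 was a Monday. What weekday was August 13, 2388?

Saturday

July 2388: 31 − 4 = 27 days remain.
August 1–13, 2388: 13 days.
Total: 27 + 13 = 40 days.
40 mod 7 = 5, so 5 days after Monday is Saturday.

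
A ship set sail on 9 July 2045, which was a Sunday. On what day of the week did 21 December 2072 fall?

Day-of-year of July 9, 2045: 190.
Day-of-year of December 21, 2072: 356.
2045 has 365 days, so 365 − 190 = 175 days remain in 2045.
Full years 2046–2071: 20 common + 6 leap = 20×365 + 6×366 = 9496 days.
Total: 175 + 9496 + 356 = 10027 days.
10027 mod 7 = 3, so 3 days after Sunday is Wednesday.

Wednesday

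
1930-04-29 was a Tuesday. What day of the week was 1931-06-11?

Thursday

Day-of-year of April 29, 1930: 119.
Day-of-year of June 11, 1931: 162.
1930 has 365 days, so 365 − 119 = 246 days remain in 1930.
Total: 246 + 162 = 408 days.
408 mod 7 = 2, so 2 days after Tuesday is Thursday.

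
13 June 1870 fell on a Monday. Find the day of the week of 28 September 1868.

Monday

Count forward from the earlier date (September 28, 1868) to the later (June 13, 1870):
September 1868: 30 − 28 = 2 days remain.
Then 20 full months totalling 608 days.
June 1–13, 1870: 13 days.
Total: 2 + 608 + 13 = 623 days.
623 is a multiple of 7, so 28 September 1868 falls on the same weekday: Monday.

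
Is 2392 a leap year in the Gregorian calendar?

2392 is a leap year.

Yes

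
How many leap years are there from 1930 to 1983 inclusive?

Years divisible by 4: 1932, 1936, …, 1980 — 13 in all.
No century exceptions apply. Count: 13.

13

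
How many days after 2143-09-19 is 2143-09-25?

Within September 2143: 25 − 19 = 6 days.

6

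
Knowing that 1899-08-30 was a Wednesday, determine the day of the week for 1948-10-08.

Day-of-year of August 30, 1899: 242.
Day-of-year of October 8, 1948: 282.
1899 has 365 days, so 365 − 242 = 123 days remain in 1899.
Full years 1900–1947: 37 common + 11 leap = 37×365 + 11×366 = 17531 days.
Total: 123 + 17531 + 282 = 17936 days.
17936 mod 7 = 2, so 2 days after Wednesday is Friday.

Friday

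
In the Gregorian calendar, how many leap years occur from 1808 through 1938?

32

Years divisible by 4: 1808, 1812, …, 1936 — 33 in all.
Of these, 1900 is divisible by 100 but not 400, so not leap.
Leap years: 33 − 1 = 32.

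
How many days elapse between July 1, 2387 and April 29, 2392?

Day-of-year of July 1, 2387: 182.
Day-of-year of April 29, 2392: 120.
2387 has 365 days, so 365 − 182 = 183 days remain in 2387.
Full years: 2388: 366; 2389: 365; 2390: 365; 2391: 365. Sum = 1461.
Total: 183 + 1461 + 120 = 1764 days.

1764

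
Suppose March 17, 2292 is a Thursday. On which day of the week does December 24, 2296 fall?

Thursday

Day-of-year of March 17, 2292: 77.
Day-of-year of December 24, 2296: 359.
2292 has 366 days, so 366 − 77 = 289 days remain in 2292.
Full years: 2293: 365; 2294: 365; 2295: 365. Sum = 1095.
Total: 289 + 1095 + 359 = 1743 days.
1743 is a multiple of 7, so December 24, 2296 falls on the same weekday: Thursday.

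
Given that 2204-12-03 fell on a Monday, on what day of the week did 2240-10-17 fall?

Day-of-year of December 3, 2204: 338.
Day-of-year of October 17, 2240: 291.
2204 has 366 days, so 366 − 338 = 28 days remain in 2204.
Full years 2205–2239: 27 common + 8 leap = 27×365 + 8×366 = 12783 days.
Total: 28 + 12783 + 291 = 13102 days.
13102 mod 7 = 5, so 5 days after Monday is Saturday.

Saturday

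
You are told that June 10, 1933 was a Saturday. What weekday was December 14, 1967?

Thursday

From June 10, 1933 to June 10, 1967: 34 years, of which 8 contain a Feb 29 — 26×365 + 8×366 = 12418 days.
June 1967: 30 − 10 = 20 days remain.
Then July (31), August (31), September (30), October (31), November (30): 31 + 31 + 30 + 31 + 30 = 153 days.
December 1–14, 1967: 14 days.
Residual: 187 days.
Total: 12605 days.
12605 mod 7 = 5, so 5 days after Saturday is Thursday.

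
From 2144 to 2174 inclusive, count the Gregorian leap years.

Years divisible by 4 in [2144, 2174]: 2144, 2148, 2152, 2156, 2160, 2164, 2168, 2172.
No century exceptions apply. Count: 8.

8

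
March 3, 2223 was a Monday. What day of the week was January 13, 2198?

Count forward from the earlier date (January 13, 2198) to the later (March 3, 2223):
Day-of-year of January 13, 2198: 13.
Day-of-year of March 3, 2223: 62.
2198 has 365 days, so 365 − 13 = 352 days remain in 2198.
Full years 2199–2222: 19 common + 5 leap = 19×365 + 5×366 = 8765 days.
Total: 352 + 8765 + 62 = 9179 days.
9179 mod 7 = 2, so 2 days before Monday is Saturday.

Saturday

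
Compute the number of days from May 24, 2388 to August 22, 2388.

May 2388: 31 − 24 = 7 days remain.
Then June (30), July (31): 30 + 31 = 61 days.
August 1–22, 2388: 22 days.
Total: 7 + 61 + 22 = 90 days.

90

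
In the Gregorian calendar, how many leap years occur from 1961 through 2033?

Years divisible by 4: 1964, 1968, …, 2032 — 18 in all.
2000 is divisible by 400, so still leap.
No century exceptions apply. Count: 18.

18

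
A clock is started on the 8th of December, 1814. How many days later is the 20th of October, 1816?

682

December 8, 1814 → December 8, 1815: 365 days.
December 1815: 31 − 8 = 23 days remain.
Then 9 full months totalling 274 days.
October 1–20, 1816: 20 days.
Residual: 317 days.
Total: 682 days.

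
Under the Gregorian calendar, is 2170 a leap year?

No

2170 is not a leap year.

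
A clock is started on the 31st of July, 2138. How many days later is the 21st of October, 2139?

July 31, 2138 → July 31, 2139: 365 days.
July 2139: 31 − 31 = 0 days remain.
Then August (31), September (30): 31 + 30 = 61 days.
October 1–21, 2139: 21 days.
Residual: 82 days.
Total: 447 days.

447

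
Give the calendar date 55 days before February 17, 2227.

December 24, 2226

Count 55 days before February 17, 2227:
December 2226: 31 − 24 = 7 days remain.
Then January (31): 31 days.
February 1–17, 2227: 17 days (2227 is not a leap year).
Residual: 55 days.
Total: 55 days.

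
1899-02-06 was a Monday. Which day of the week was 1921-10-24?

Monday

From February 6, 1899 to February 6, 1921: 22 years, of which 5 contain a Feb 29 — 17×365 + 5×366 = 8035 days.
(1900 is not a leap year (divisible by 100 but not 400).)
February 1921: 28 − 6 = 22 days remain (1921 is not a leap year, so February has 28 days).
Then March (31), April (30), May (31), June (30), July (31), August (31), September (30): 31 + 30 + 31 + 30 + 31 + 31 + 30 = 214 days.
October 1–24, 1921: 24 days.
Residual: 260 days.
Total: 8295 days.
8295 is a multiple of 7, so 1921-10-24 falls on the same weekday: Monday.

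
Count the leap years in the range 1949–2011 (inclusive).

Years divisible by 4: 1952, 1956, …, 2008 — 15 in all.
2000 is divisible by 400, so still leap.
No century exceptions apply. Count: 15.

15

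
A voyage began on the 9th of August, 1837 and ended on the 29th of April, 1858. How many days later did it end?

From August 9, 1837 to August 9, 1857: 20 years, of which 5 contain a Feb 29 — 15×365 + 5×366 = 7305 days.
August 1857: 31 − 9 = 22 days remain.
Then September (30), October (31), November (30), December (31), January (31), February 1858 (28), March (31): 30 + 31 + 30 + 31 + 31 + 28 + 31 = 212 days.
April 1–29, 1858: 29 days.
Residual: 263 days.
Total: 7568 days.

7568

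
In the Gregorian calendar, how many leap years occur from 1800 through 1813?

3

Years divisible by 4 in [1800, 1813]: 1800, 1804, 1808, 1812.
Of these, 1800 is divisible by 100 but not 400, so not leap.
Leap years: 4 − 1 = 3.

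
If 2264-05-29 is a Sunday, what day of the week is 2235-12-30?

Count forward from the earlier date (December 30, 2235) to the later (May 29, 2264):
From December 30, 2235 to December 30, 2263: 28 years, of which 7 contain a Feb 29 — 21×365 + 7×366 = 10227 days.
December 2263: 31 − 30 = 1 day remains.
Then January (31), February 2264 (29), March (31), April (30): 31 + 29 + 31 + 30 = 121 days.
May 1–29, 2264: 29 days.
Residual: 151 days.
Total: 10378 days.
10378 mod 7 = 4, so 4 days before Sunday is Wednesday.

Wednesday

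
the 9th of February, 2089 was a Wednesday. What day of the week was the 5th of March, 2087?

Count forward from the earlier date (March 5, 2087) to the later (February 9, 2089):
March 5, 2087 → March 5, 2088: 366 days (2088 is a leap year).
March 2088: 31 − 5 = 26 days remain.
Then 10 full months totalling 306 days.
February 1–9, 2089: 9 days (2089 is not a leap year).
Residual: 341 days.
Total: 707 days.
707 is a multiple of 7, so the 5th of March, 2087 falls on the same weekday: Wednesday.

Wednesday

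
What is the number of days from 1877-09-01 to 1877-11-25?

September 1877: 30 − 1 = 29 days remain.
Then October (31): 31 days.
November 1–25, 1877: 25 days.
Total: 29 + 31 + 25 = 85 days.

85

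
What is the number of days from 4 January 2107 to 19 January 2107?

15

Within January 2107: 19 − 4 = 15 days.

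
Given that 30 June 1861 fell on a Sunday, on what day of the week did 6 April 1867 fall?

June 30, 1861 → June 30, 1862: 365 days.
June 30, 1862 → June 30, 1863: 365 days.
June 30, 1863 → June 30, 1864: 366 days (1864 is a leap year).
June 30, 1864 → June 30, 1865: 365 days.
June 30, 1865 → June 30, 1866: 365 days.
June 1866: 30 − 30 = 0 days remain.
Then 9 full months totalling 274 days.
April 1–6, 1867: 6 days.
Residual: 280 days.
Total: 2106 days.
2106 mod 7 = 6, so 6 days after Sunday is Saturday.

Saturday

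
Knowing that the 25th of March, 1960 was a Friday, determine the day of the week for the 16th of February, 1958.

Sunday

Count forward from the earlier date (February 16, 1958) to the later (March 25, 1960):
February 16, 1958 → February 16, 1959: 365 days.
February 16, 1959 → February 16, 1960: 365 days.
February 1960: 29 − 16 = 13 days remain (1960 is a leap year, so February has 29 days).
March 1–25, 1960: 25 days.
Residual: 38 days.
Total: 768 days.
768 mod 7 = 5, so 5 days before Friday is Sunday.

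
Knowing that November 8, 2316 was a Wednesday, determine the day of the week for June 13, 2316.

Tuesday

Count forward from the earlier date (June 13, 2316) to the later (November 8, 2316):
June 2316: 30 − 13 = 17 days remain.
Then July (31), August (31), September (30), October (31): 31 + 31 + 30 + 31 = 123 days.
November 1–8, 2316: 8 days.
Total: 17 + 123 + 8 = 148 days.
148 mod 7 = 1, so 1 day before Wednesday is Tuesday.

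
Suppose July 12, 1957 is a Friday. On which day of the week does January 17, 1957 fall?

Thursday

Count forward from the earlier date (January 17, 1957) to the later (July 12, 1957):
January 1957: 31 − 17 = 14 days remain.
Then February 1957 (28), March (31), April (30), May (31), June (30): 28 + 31 + 30 + 31 + 30 = 150 days.
July 1–12, 1957: 12 days.
Total: 14 + 150 + 12 = 176 days.
176 mod 7 = 1, so 1 day before Friday is Thursday.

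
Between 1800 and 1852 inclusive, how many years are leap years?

Years divisible by 4: 1800, 1804, …, 1852 — 14 in all.
Of these, 1800 is divisible by 100 but not 400, so not leap.
Leap years: 14 − 1 = 13.

13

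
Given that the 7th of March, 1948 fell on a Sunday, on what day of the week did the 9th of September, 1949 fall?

Friday

March 1948: 31 − 7 = 24 days remain.
Then 17 full months totalling 518 days.
September 1–9, 1949: 9 days.
Total: 24 + 518 + 9 = 551 days.
551 mod 7 = 5, so 5 days after Sunday is Friday.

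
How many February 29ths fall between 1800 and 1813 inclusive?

3

Years divisible by 4 in [1800, 1813]: 1800, 1804, 1808, 1812.
Of these, 1800 is divisible by 100 but not 400, so not leap.
Leap years: 4 − 1 = 3.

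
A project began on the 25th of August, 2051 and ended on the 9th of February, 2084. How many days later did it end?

11856

From August 25, 2051 to August 25, 2083: 32 years, of which 8 contain a Feb 29 — 24×365 + 8×366 = 11688 days.
August 2083: 31 − 25 = 6 days remain.
Then September (30), October (31), November (30), December (31), January (31): 30 + 31 + 30 + 31 + 31 = 153 days.
February 1–9, 2084: 9 days (2084 is a leap year).
Residual: 168 days.
Total: 11856 days.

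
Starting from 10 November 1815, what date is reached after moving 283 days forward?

19 August 1816

Count 283 days after November 10, 1815:
Day-of-year of November 10, 1815: 314.
Day-of-year of August 19, 1816: 232.
1815 has 365 days, so 365 − 314 = 51 days remain in 1815.
Total: 51 + 232 = 283 days.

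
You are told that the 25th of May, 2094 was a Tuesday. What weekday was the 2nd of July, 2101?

Saturday

Day-of-year of May 25, 2094: 145.
Day-of-year of July 2, 2101: 183.
2094 has 365 days, so 365 − 145 = 220 days remain in 2094.
Full years: 2095: 365; 2096: 366; 2097: 365; 2098: 365; 2099: 365; 2100: 365. Sum = 2191.
Total: 220 + 2191 + 183 = 2594 days.
2594 mod 7 = 4, so 4 days after Tuesday is Saturday.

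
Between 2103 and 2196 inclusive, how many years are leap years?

24

Years divisible by 4: 2104, 2108, …, 2196 — 24 in all.
No century exceptions apply. Count: 24.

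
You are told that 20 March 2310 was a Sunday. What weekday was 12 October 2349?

From March 20, 2310 to March 20, 2349: 39 years, of which 10 contain a Feb 29 — 29×365 + 10×366 = 14245 days.
March 2349: 31 − 20 = 11 days remain.
Then April (30), May (31), June (30), July (31), August (31), September (30): 30 + 31 + 30 + 31 + 31 + 30 = 183 days.
October 1–12, 2349: 12 days.
Residual: 206 days.
Total: 14451 days.
14451 mod 7 = 3, so 3 days after Sunday is Wednesday.

Wednesday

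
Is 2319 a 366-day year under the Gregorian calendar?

No

2319 is not a leap year.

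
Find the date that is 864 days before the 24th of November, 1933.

the 14th of July, 1931

Count 864 days before November 24, 1933:
July 14, 1931 → July 14, 1932: 366 days (1932 is a leap year).
July 14, 1932 → July 14, 1933: 365 days.
July 1933: 31 − 14 = 17 days remain.
Then August (31), September (30), October (31): 31 + 30 + 31 = 92 days.
November 1–24, 1933: 24 days.
Residual: 133 days.
Total: 864 days.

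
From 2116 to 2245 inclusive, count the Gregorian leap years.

32

Years divisible by 4: 2116, 2120, …, 2244 — 33 in all.
Of these, 2200 is divisible by 100 but not 400, so not leap.
Leap years: 33 − 1 = 32.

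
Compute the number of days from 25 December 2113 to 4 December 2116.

1075

Day-of-year of December 25, 2113: 359.
Day-of-year of December 4, 2116: 339.
2113 has 365 days, so 365 − 359 = 6 days remain in 2113.
Full years: 2114: 365; 2115: 365. Sum = 730.
Total: 6 + 730 + 339 = 1075 days.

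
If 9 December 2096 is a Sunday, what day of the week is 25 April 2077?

Sunday

Count forward from the earlier date (April 25, 2077) to the later (December 9, 2096):
From April 25, 2077 to April 25, 2096: 19 years, of which 5 contain a Feb 29 — 14×365 + 5×366 = 6940 days.
April 2096: 30 − 25 = 5 days remain.
Then May (31), June (30), July (31), August (31), September (30), October (31), November (30): 31 + 30 + 31 + 31 + 30 + 31 + 30 = 214 days.
December 1–9, 2096: 9 days.
Residual: 228 days.
Total: 7168 days.
7168 is a multiple of 7, so 25 April 2077 falls on the same weekday: Sunday.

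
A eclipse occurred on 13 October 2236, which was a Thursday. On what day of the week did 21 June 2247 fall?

Monday

Day-of-year of October 13, 2236: 287.
Day-of-year of June 21, 2247: 172.
2236 has 366 days, so 366 − 287 = 79 days remain in 2236.
Full years 2237–2246: 8 common + 2 leap = 8×365 + 2×366 = 3652 days.
Total: 79 + 3652 + 172 = 3903 days.
3903 mod 7 = 4, so 4 days after Thursday is Monday.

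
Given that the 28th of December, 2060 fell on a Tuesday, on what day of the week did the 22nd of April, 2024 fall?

Count forward from the earlier date (April 22, 2024) to the later (December 28, 2060):
From April 22, 2024 to April 22, 2060: 36 years, of which 9 contain a Feb 29 — 27×365 + 9×366 = 13149 days.
April 2060: 30 − 22 = 8 days remain.
Then May (31), June (30), July (31), August (31), September (30), October (31), November (30): 31 + 30 + 31 + 31 + 30 + 31 + 30 = 214 days.
December 1–28, 2060: 28 days.
Residual: 250 days.
Total: 13399 days.
13399 mod 7 = 1, so 1 day before Tuesday is Monday.

Monday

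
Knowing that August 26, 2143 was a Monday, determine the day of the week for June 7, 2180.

Wednesday

Day-of-year of August 26, 2143: 238.
Day-of-year of June 7, 2180: 159.
2143 has 365 days, so 365 − 238 = 127 days remain in 2143.
Full years 2144–2179: 27 common + 9 leap = 27×365 + 9×366 = 13149 days.
Total: 127 + 13149 + 159 = 13435 days.
13435 mod 7 = 2, so 2 days after Monday is Wednesday.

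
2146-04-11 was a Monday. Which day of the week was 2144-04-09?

Thursday

Count forward from the earlier date (April 9, 2144) to the later (April 11, 2146):
Day-of-year of April 9, 2144: 100.
Day-of-year of April 11, 2146: 101.
2144 has 366 days, so 366 − 100 = 266 days remain in 2144.
Full years: 2145: 365. Sum = 365.
Total: 266 + 365 + 101 = 732 days.
732 mod 7 = 4, so 4 days before Monday is Thursday.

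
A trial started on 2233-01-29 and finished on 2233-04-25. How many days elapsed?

86

January 2233: 31 − 29 = 2 days remain.
Then February 2233 (28), March (31): 28 + 31 = 59 days.
April 1–25, 2233: 25 days.
Total: 2 + 59 + 25 = 86 days.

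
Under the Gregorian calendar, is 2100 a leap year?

No

2100 is not a leap year (divisible by 100 but not 400).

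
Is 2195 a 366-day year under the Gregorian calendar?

No

2195 is not a leap year.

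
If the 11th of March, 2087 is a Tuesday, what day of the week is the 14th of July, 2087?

Monday

March 2087: 31 − 11 = 20 days remain.
Then April (30), May (31), June (30): 30 + 31 + 30 = 91 days.
July 1–14, 2087: 14 days.
Total: 20 + 91 + 14 = 125 days.
125 mod 7 = 6, so 6 days after Tuesday is Monday.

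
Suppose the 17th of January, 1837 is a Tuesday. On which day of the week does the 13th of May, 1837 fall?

Saturday

January 1837: 31 − 17 = 14 days remain.
Then February 1837 (28), March (31), April (30): 28 + 31 + 30 = 89 days.
May 1–13, 1837: 13 days.
Total: 14 + 89 + 13 = 116 days.
116 mod 7 = 4, so 4 days after Tuesday is Saturday.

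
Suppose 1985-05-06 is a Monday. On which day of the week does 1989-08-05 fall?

Day-of-year of May 6, 1985: 126.
Day-of-year of August 5, 1989: 217.
1985 has 365 days, so 365 − 126 = 239 days remain in 1985.
Full years: 1986: 365; 1987: 365; 1988: 366. Sum = 1096.
Total: 239 + 1096 + 217 = 1552 days.
1552 mod 7 = 5, so 5 days after Monday is Saturday.

Saturday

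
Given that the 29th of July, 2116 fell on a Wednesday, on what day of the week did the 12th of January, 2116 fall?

Count forward from the earlier date (January 12, 2116) to the later (July 29, 2116):
January 2116: 31 − 12 = 19 days remain.
Then February 2116 (29), March (31), April (30), May (31), June (30): 29 + 31 + 30 + 31 + 30 = 151 days.
July 1–29, 2116: 29 days.
Total: 19 + 151 + 29 = 199 days.
199 mod 7 = 3, so 3 days before Wednesday is Sunday.

Sunday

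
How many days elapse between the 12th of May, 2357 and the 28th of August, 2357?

May 2357: 31 − 12 = 19 days remain.
Then June (30), July (31): 30 + 31 = 61 days.
August 1–28, 2357: 28 days.
Total: 19 + 61 + 28 = 108 days.

108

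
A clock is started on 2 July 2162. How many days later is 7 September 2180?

6642

From July 2, 2162 to July 2, 2180: 18 years, of which 5 contain a Feb 29 — 13×365 + 5×366 = 6575 days.
July 2180: 31 − 2 = 29 days remain.
Then August (31): 31 days.
September 1–7, 2180: 7 days.
Residual: 67 days.
Total: 6642 days.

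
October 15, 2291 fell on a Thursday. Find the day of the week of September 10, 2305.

Sunday

From October 15, 2291 to October 15, 2304: 13 years, of which 3 contain a Feb 29 — 10×365 + 3×366 = 4748 days.
(2300 is not a leap year (divisible by 100 but not 400).)
October 2304: 31 − 15 = 16 days remain.
Then 10 full months totalling 304 days.
September 1–10, 2305: 10 days.
Residual: 330 days.
Total: 5078 days.
5078 mod 7 = 3, so 3 days after Thursday is Sunday.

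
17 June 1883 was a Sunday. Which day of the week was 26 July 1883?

June 1883: 30 − 17 = 13 days remain.
July 1–26, 1883: 26 days.
Total: 13 + 26 = 39 days.
39 mod 7 = 4, so 4 days after Sunday is Thursday.

Thursday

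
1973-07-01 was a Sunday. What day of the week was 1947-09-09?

Count forward from the earlier date (September 9, 1947) to the later (July 1, 1973):
From September 9, 1947 to September 9, 1972: 25 years, of which 7 contain a Feb 29 — 18×365 + 7×366 = 9132 days.
September 1972: 30 − 9 = 21 days remain.
Then 9 full months totalling 273 days.
July 1, 1973: 1 day.
Residual: 295 days.
Total: 9427 days.
9427 mod 7 = 5, so 5 days before Sunday is Tuesday.

Tuesday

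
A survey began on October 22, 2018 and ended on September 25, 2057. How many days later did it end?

From October 22, 2018 to October 22, 2056: 38 years, of which 10 contain a Feb 29 — 28×365 + 10×366 = 13880 days.
October 2056: 31 − 22 = 9 days remain.
Then 10 full months totalling 304 days.
September 1–25, 2057: 25 days.
Residual: 338 days.
Total: 14218 days.

14218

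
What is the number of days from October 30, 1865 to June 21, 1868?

965

October 30, 1865 → October 30, 1866: 365 days.
October 30, 1866 → October 30, 1867: 365 days.
October 1867: 31 − 30 = 1 day remains.
Then November (30), December (31), January (31), February 1868 (29), March (31), April (30), May (31): 30 + 31 + 31 + 29 + 31 + 30 + 31 = 213 days.
June 1–21, 1868: 21 days.
Residual: 235 days.
Total: 965 days.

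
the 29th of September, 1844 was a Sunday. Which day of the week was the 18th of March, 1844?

Monday

Count forward from the earlier date (March 18, 1844) to the later (September 29, 1844):
March 1844: 31 − 18 = 13 days remain.
Then April (30), May (31), June (30), July (31), August (31): 30 + 31 + 30 + 31 + 31 = 153 days.
September 1–29, 1844: 29 days.
Total: 13 + 153 + 29 = 195 days.
195 mod 7 = 6, so 6 days before Sunday is Monday.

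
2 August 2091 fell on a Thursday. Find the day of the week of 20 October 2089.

Count forward from the earlier date (October 20, 2089) to the later (August 2, 2091):
October 2089: 31 − 20 = 11 days remain.
Then 21 full months totalling 638 days.
August 1–2, 2091: 2 days.
Total: 11 + 638 + 2 = 651 days.
651 is a multiple of 7, so 20 October 2089 falls on the same weekday: Thursday.

Thursday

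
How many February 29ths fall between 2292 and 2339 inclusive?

Years divisible by 4 in [2292, 2339]: 2292, 2296, 2300, 2304, 2308, 2312, 2316, 2320, 2324, 2328, 2332, 2336.
Of these, 2300 is divisible by 100 but not 400, so not leap.
Leap years: 12 − 1 = 11.

11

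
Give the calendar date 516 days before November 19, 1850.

June 21, 1849

Count 516 days before November 19, 1850:
June 1849: 30 − 21 = 9 days remain.
Then 16 full months totalling 488 days.
November 1–19, 1850: 19 days.
Total: 9 + 488 + 19 = 516 days.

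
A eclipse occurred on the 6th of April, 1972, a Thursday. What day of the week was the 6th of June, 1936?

Count forward from the earlier date (June 6, 1936) to the later (April 6, 1972):
Day-of-year of June 6, 1936: 158.
Day-of-year of April 6, 1972: 97.
1936 has 366 days, so 366 − 158 = 208 days remain in 1936.
Full years 1937–1971: 27 common + 8 leap = 27×365 + 8×366 = 12783 days.
Total: 208 + 12783 + 97 = 13088 days.
13088 mod 7 = 5, so 5 days before Thursday is Saturday.

Saturday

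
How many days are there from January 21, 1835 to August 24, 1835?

215

January 1835: 31 − 21 = 10 days remain.
Then February 1835 (28), March (31), April (30), May (31), June (30), July (31): 28 + 31 + 30 + 31 + 30 + 31 = 181 days.
August 1–24, 1835: 24 days.
Total: 10 + 181 + 24 = 215 days.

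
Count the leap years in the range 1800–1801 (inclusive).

Years divisible by 4 in [1800, 1801]: 1800.
Of these, 1800 is divisible by 100 but not 400, so not leap.
Leap years: 1 − 1 = 0.

0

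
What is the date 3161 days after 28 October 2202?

24 June 2211

Count 3161 days after October 28, 2202:
From October 28, 2202 to October 28, 2210: 8 years, of which 2 contain a Feb 29 — 6×365 + 2×366 = 2922 days.
October 2210: 31 − 28 = 3 days remain.
Then November (30), December (31), January (31), February 2211 (28), March (31), April (30), May (31): 30 + 31 + 31 + 28 + 31 + 30 + 31 = 212 days.
June 1–24, 2211: 24 days.
Residual: 239 days.
Total: 3161 days.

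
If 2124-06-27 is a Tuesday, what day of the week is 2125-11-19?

Monday

Day-of-year of June 27, 2124: 179.
Day-of-year of November 19, 2125: 323.
2124 has 366 days, so 366 − 179 = 187 days remain in 2124.
Total: 187 + 323 = 510 days.
510 mod 7 = 6, so 6 days after Tuesday is Monday.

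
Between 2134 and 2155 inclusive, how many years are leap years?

5

Years divisible by 4 in [2134, 2155]: 2136, 2140, 2144, 2148, 2152.
No century exceptions apply. Count: 5.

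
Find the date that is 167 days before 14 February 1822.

31 August 1821

Count 167 days before February 14, 1822:
August 1821: 31 − 31 = 0 days remain.
Then September (30), October (31), November (30), December (31), January (31): 30 + 31 + 30 + 31 + 31 = 153 days.
February 1–14, 1822: 14 days (1822 is not a leap year).
Residual: 167 days.
Total: 167 days.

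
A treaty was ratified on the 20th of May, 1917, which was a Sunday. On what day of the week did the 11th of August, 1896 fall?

Tuesday

Count forward from the earlier date (August 11, 1896) to the later (May 20, 1917):
Day-of-year of August 11, 1896: 224.
Day-of-year of May 20, 1917: 140.
1896 has 366 days, so 366 − 224 = 142 days remain in 1896.
Full years 1897–1916: 16 common + 4 leap = 16×365 + 4×366 = 7304 days.
Total: 142 + 7304 + 140 = 7586 days.
7586 mod 7 = 5, so 5 days before Sunday is Tuesday.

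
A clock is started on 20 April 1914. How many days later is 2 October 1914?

April 1914: 30 − 20 = 10 days remain.
Then May (31), June (30), July (31), August (31), September (30): 31 + 30 + 31 + 31 + 30 = 153 days.
October 1–2, 1914: 2 days.
Total: 10 + 153 + 2 = 165 days.

165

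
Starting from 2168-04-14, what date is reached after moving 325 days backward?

2167-05-25

Count 325 days before April 14, 2168:
Day-of-year of May 25, 2167: 145.
Day-of-year of April 14, 2168: 105.
2167 has 365 days, so 365 − 145 = 220 days remain in 2167.
Total: 220 + 105 = 325 days.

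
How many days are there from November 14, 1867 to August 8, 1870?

November 14, 1867 → November 14, 1868: 366 days (1868 is a leap year).
November 14, 1868 → November 14, 1869: 365 days.
November 1869: 30 − 14 = 16 days remain.
Then December (31), January (31), February 1870 (28), March (31), April (30), May (31), June (30), July (31): 31 + 31 + 28 + 31 + 30 + 31 + 30 + 31 = 243 days.
August 1–8, 1870: 8 days.
Residual: 267 days.
Total: 998 days.

998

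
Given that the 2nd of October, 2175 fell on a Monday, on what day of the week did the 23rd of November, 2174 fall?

Count forward from the earlier date (November 23, 2174) to the later (October 2, 2175):
November 2174: 30 − 23 = 7 days remain.
Then 10 full months totalling 304 days.
October 1–2, 2175: 2 days.
Total: 7 + 304 + 2 = 313 days.
313 mod 7 = 5, so 5 days before Monday is Wednesday.

Wednesday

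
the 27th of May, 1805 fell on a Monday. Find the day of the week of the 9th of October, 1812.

From May 27, 1805 to May 27, 1812: 7 years, of which 2 contain a Feb 29 — 5×365 + 2×366 = 2557 days.
May 1812: 31 − 27 = 4 days remain.
Then June (30), July (31), August (31), September (30): 30 + 31 + 31 + 30 = 122 days.
October 1–9, 1812: 9 days.
Residual: 135 days.
Total: 2692 days.
2692 mod 7 = 4, so 4 days after Monday is Friday.

Friday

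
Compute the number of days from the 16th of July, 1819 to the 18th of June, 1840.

Day-of-year of July 16, 1819: 197.
Day-of-year of June 18, 1840: 170.
1819 has 365 days, so 365 − 197 = 168 days remain in 1819.
Full years 1820–1839: 15 common + 5 leap = 15×365 + 5×366 = 7305 days.
Total: 168 + 7305 + 170 = 7643 days.

7643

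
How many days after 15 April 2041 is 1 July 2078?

13591

Day-of-year of April 15, 2041: 105.
Day-of-year of July 1, 2078: 182.
2041 has 365 days, so 365 − 105 = 260 days remain in 2041.
Full years 2042–2077: 27 common + 9 leap = 27×365 + 9×366 = 13149 days.
Total: 260 + 13149 + 182 = 13591 days.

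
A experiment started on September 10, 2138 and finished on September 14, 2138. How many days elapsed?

Within September 2138: 14 − 10 = 4 days.

4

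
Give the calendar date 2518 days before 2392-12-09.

2386-01-17

Count 2518 days before December 9, 2392:
January 17, 2386 → January 17, 2387: 365 days.
January 17, 2387 → January 17, 2388: 365 days.
January 17, 2388 → January 17, 2389: 366 days (2388 is a leap year).
January 17, 2389 → January 17, 2390: 365 days.
January 17, 2390 → January 17, 2391: 365 days.
January 17, 2391 → January 17, 2392: 365 days.
January 2392: 31 − 17 = 14 days remain.
Then 10 full months totalling 304 days.
December 1–9, 2392: 9 days.
Residual: 327 days.
Total: 2518 days.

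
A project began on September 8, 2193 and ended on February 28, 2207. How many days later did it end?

From September 8, 2193 to September 8, 2206: 13 years, of which 2 contain a Feb 29 — 11×365 + 2×366 = 4747 days.
(2200 is not a leap year (divisible by 100 but not 400).)
September 2206: 30 − 8 = 22 days remain.
Then October (31), November (30), December (31), January (31): 31 + 30 + 31 + 31 = 123 days.
February 1–28, 2207: 28 days (2207 is not a leap year).
Residual: 173 days.
Total: 4920 days.

4920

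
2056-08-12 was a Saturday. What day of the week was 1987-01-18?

Sunday

Count forward from the earlier date (January 18, 1987) to the later (August 12, 2056):
From January 18, 1987 to January 18, 2056: 69 years, of which 17 contain a Feb 29 — 52×365 + 17×366 = 25202 days.
(2000 is a leap year (divisible by 400).)
January 2056: 31 − 18 = 13 days remain.
Then February 2056 (29), March (31), April (30), May (31), June (30), July (31): 29 + 31 + 30 + 31 + 30 + 31 = 182 days.
August 1–12, 2056: 12 days.
Residual: 207 days.
Total: 25409 days.
25409 mod 7 = 6, so 6 days before Saturday is Sunday.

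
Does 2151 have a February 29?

No

2151 is not a leap year.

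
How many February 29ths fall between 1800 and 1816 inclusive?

4

Years divisible by 4 in [1800, 1816]: 1800, 1804, 1808, 1812, 1816.
Of these, 1800 is divisible by 100 but not 400, so not leap.
Leap years: 5 − 1 = 4.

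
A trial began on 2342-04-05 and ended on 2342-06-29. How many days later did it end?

April 2342: 30 − 5 = 25 days remain.
Then May (31): 31 days.
June 1–29, 2342: 29 days.
Total: 25 + 31 + 29 = 85 days.

85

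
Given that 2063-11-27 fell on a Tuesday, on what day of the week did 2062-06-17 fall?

Saturday

Count forward from the earlier date (June 17, 2062) to the later (November 27, 2063):
June 2062: 30 − 17 = 13 days remain.
Then 16 full months totalling 488 days.
November 1–27, 2063: 27 days.
Total: 13 + 488 + 27 = 528 days.
528 mod 7 = 3, so 3 days before Tuesday is Saturday.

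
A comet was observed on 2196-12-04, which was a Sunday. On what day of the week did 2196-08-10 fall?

Count forward from the earlier date (August 10, 2196) to the later (December 4, 2196):
August 2196: 31 − 10 = 21 days remain.
Then September (30), October (31), November (30): 30 + 31 + 30 = 91 days.
December 1–4, 2196: 4 days.
Total: 21 + 91 + 4 = 116 days.
116 mod 7 = 4, so 4 days before Sunday is Wednesday.

Wednesday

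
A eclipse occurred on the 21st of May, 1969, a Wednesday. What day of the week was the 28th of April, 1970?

May 1969: 31 − 21 = 10 days remain.
Then 10 full months totalling 304 days.
April 1–28, 1970: 28 days.
Residual: 342 days.
Total: 342 days.
342 mod 7 = 6, so 6 days after Wednesday is Tuesday.

Tuesday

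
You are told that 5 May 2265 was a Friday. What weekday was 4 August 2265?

Friday

May 2265: 31 − 5 = 26 days remain.
Then June (30), July (31): 30 + 31 = 61 days.
August 1–4, 2265: 4 days.
Total: 26 + 61 + 4 = 91 days.
91 is a multiple of 7, so 4 August 2265 falls on the same weekday: Friday.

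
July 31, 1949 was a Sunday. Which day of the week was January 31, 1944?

Count forward from the earlier date (January 31, 1944) to the later (July 31, 1949):
Day-of-year of January 31, 1944: 31.
Day-of-year of July 31, 1949: 212.
1944 has 366 days, so 366 − 31 = 335 days remain in 1944.
Full years: 1945: 365; 1946: 365; 1947: 365; 1948: 366. Sum = 1461.
Total: 335 + 1461 + 212 = 2008 days.
2008 mod 7 = 6, so 6 days before Sunday is Monday.

Monday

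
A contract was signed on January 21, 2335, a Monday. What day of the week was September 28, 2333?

Count forward from the earlier date (September 28, 2333) to the later (January 21, 2335):
September 28, 2333 → September 28, 2334: 365 days.
September 2334: 30 − 28 = 2 days remain.
Then October (31), November (30), December (31): 31 + 30 + 31 = 92 days.
January 1–21, 2335: 21 days.
Residual: 115 days.
Total: 480 days.
480 mod 7 = 4, so 4 days before Monday is Thursday.

Thursday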